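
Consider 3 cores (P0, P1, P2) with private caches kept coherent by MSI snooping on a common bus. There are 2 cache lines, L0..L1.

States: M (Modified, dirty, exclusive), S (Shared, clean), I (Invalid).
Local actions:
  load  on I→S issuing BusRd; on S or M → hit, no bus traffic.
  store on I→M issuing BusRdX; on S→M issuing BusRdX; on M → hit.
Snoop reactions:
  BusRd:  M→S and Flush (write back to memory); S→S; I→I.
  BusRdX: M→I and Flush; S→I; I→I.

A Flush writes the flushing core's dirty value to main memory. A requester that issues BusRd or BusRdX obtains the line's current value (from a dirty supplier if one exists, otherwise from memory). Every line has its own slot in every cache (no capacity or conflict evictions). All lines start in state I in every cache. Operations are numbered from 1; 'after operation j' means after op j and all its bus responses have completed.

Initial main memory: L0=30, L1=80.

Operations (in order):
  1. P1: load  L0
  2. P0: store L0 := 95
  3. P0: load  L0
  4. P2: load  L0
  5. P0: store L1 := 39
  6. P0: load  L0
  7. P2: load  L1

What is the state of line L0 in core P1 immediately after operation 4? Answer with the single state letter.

step 1: P1: load  L0  ⟶  ISI  (L0)  txn=BusRd  M[L0]=30
step 2: P0: store L0 := 95  ⟶  MII  (L0)  txn=BusRdX  M[L0]=30
step 3: P0: load  L0  ⟶  MII  (L0)  txn=∅  M[L0]=30
step 4: P2: load  L0  ⟶  SIS  (L0)  txn=BusRd+Flush  M[L0]=95
step 5: P0: store L1 := 39  ⟶  MII  (L1)  txn=BusRdX  M[L1]=80
step 6: P0: load  L0  ⟶  SIS  (L0)  txn=∅  M[L0]=95
step 7: P2: load  L1  ⟶  SIS  (L1)  txn=BusRd+Flush  M[L1]=39

state = I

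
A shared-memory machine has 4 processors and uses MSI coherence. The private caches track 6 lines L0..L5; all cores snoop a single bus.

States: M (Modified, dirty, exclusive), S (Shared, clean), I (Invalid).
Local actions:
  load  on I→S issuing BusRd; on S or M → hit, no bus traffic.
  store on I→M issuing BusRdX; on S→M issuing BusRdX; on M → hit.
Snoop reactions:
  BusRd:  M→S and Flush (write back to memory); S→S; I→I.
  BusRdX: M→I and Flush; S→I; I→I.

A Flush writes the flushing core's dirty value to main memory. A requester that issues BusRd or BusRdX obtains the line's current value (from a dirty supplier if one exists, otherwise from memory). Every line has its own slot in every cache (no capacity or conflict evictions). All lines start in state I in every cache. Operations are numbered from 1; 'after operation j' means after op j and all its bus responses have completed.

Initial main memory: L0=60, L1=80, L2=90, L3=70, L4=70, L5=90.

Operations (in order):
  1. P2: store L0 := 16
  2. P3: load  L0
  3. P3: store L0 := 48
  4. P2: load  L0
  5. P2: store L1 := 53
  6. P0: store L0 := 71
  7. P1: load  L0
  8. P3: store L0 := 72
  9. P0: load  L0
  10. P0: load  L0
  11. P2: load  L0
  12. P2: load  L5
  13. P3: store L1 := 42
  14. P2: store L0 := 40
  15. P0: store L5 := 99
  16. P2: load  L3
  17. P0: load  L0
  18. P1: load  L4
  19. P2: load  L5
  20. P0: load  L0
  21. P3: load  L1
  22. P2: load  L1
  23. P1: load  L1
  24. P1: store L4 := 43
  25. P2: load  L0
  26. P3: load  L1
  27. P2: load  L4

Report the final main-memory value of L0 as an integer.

step 1: P2: store L0 := 16  ⟶  IIMI  (L0)  txn=BusRdX  M[L0]=60
step 2: P3: load  L0  ⟶  IISS  (L0)  txn=BusRd+Flush  M[L0]=16
step 3: P3: store L0 := 48  ⟶  IIIM  (L0)  txn=BusRdX  M[L0]=16
step 4: P2: load  L0  ⟶  IISS  (L0)  txn=BusRd+Flush  M[L0]=48
step 5: P2: store L1 := 53  ⟶  IIMI  (L1)  txn=BusRdX  M[L1]=80
step 6: P0: store L0 := 71  ⟶  MIII  (L0)  txn=BusRdX  M[L0]=48
step 7: P1: load  L0  ⟶  SSII  (L0)  txn=BusRd+Flush  M[L0]=71
step 8: P3: store L0 := 72  ⟶  IIIM  (L0)  txn=BusRdX  M[L0]=71
step 9: P0: load  L0  ⟶  SIIS  (L0)  txn=BusRd+Flush  M[L0]=72
step 10: P0: load  L0  ⟶  SIIS  (L0)  txn=∅  M[L0]=72
step 11: P2: load  L0  ⟶  SISS  (L0)  txn=BusRd  M[L0]=72
step 12: P2: load  L5  ⟶  IISI  (L5)  txn=BusRd  M[L5]=90
step 13: P3: store L1 := 42  ⟶  IIIM  (L1)  txn=BusRdX+Flush  M[L1]=53
step 14: P2: store L0 := 40  ⟶  IIMI  (L0)  txn=BusRdX  M[L0]=72
step 15: P0: store L5 := 99  ⟶  MIII  (L5)  txn=BusRdX  M[L5]=90
step 16: P2: load  L3  ⟶  IISI  (L3)  txn=BusRd  M[L3]=70
step 17: P0: load  L0  ⟶  SISI  (L0)  txn=BusRd+Flush  M[L0]=40
step 18: P1: load  L4  ⟶  ISII  (L4)  txn=BusRd  M[L4]=70
step 19: P2: load  L5  ⟶  SISI  (L5)  txn=BusRd+Flush  M[L5]=99
step 20: P0: load  L0  ⟶  SISI  (L0)  txn=∅  M[L0]=40
step 21: P3: load  L1  ⟶  IIIM  (L1)  txn=∅  M[L1]=53
step 22: P2: load  L1  ⟶  IISS  (L1)  txn=BusRd+Flush  M[L1]=42
step 23: P1: load  L1  ⟶  ISSS  (L1)  txn=BusRd  M[L1]=42
step 24: P1: store L4 := 43  ⟶  IMII  (L4)  txn=BusRdX  M[L4]=70
step 25: P2: load  L0  ⟶  SISI  (L0)  txn=∅  M[L0]=40
step 26: P3: load  L1  ⟶  ISSS  (L1)  txn=∅  M[L1]=42
step 27: P2: load  L4  ⟶  ISSI  (L4)  txn=BusRd+Flush  M[L4]=43

memory[L0] = 40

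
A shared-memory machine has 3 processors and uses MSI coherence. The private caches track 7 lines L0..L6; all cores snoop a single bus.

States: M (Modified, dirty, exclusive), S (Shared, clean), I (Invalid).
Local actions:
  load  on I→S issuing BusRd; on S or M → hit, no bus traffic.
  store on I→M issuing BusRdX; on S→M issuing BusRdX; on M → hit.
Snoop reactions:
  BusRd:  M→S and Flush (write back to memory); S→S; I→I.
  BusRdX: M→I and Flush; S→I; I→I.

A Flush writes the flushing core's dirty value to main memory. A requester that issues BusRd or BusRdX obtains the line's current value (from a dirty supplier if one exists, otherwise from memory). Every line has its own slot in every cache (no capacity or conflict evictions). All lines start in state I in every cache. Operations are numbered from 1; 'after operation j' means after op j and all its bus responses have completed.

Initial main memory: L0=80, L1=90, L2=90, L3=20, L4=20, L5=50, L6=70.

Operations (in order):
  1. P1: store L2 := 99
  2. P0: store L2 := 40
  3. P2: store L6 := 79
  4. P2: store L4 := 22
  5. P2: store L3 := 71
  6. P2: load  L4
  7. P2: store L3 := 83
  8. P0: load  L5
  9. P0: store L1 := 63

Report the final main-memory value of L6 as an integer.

memory[L6] = 70

step 1: P1: store L2 := 99  ⟶  IMI  (L2)  txn=BusRdX  M[L2]=90
step 2: P0: store L2 := 40  ⟶  MII  (L2)  txn=BusRdX+Flush  M[L2]=99
step 3: P2: store L6 := 79  ⟶  IIM  (L6)  txn=BusRdX  M[L6]=70
step 4: P2: store L4 := 22  ⟶  IIM  (L4)  txn=BusRdX  M[L4]=20
step 5: P2: store L3 := 71  ⟶  IIM  (L3)  txn=BusRdX  M[L3]=20
step 6: P2: load  L4  ⟶  IIM  (L4)  txn=∅  M[L4]=20
step 7: P2: store L3 := 83  ⟶  IIM  (L3)  txn=∅  M[L3]=20
step 8: P0: load  L5  ⟶  SII  (L5)  txn=BusRd  M[L5]=50
step 9: P0: store L1 := 63  ⟶  MII  (L1)  txn=BusRdX  M[L1]=90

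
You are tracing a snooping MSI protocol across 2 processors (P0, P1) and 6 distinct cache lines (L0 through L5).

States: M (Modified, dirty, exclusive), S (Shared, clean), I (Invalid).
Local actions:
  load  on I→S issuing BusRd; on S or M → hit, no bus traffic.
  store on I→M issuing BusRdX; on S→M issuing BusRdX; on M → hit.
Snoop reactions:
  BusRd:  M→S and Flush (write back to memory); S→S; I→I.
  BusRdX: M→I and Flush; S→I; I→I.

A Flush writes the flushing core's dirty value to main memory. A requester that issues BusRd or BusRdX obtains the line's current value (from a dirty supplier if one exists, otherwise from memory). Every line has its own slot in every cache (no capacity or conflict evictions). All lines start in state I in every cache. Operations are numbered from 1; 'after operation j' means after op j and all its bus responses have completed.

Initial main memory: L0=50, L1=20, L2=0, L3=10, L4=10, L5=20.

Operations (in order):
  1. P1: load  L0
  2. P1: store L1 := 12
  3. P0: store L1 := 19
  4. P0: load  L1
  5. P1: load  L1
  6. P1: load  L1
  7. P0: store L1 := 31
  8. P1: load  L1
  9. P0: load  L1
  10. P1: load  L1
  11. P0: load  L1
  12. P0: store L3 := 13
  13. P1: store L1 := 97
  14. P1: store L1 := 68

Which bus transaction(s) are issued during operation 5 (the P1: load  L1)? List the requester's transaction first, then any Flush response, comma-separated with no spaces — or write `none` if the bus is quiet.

[1] P1: load  L0 | P0:I, P1:S(50) | bus: BusRd
[2] P1: store L1 := 12 | P0:I, P1:M(12) | bus: BusRdX
[3] P0: store L1 := 19 | P0:M(19), P1:I | bus: BusRdX,Flush
[4] P0: load  L1 | P0:M(19), P1:I | bus: none
[5] P1: load  L1 | P0:S(19), P1:S(19) | bus: BusRd,Flush
[6] P1: load  L1 | P0:S(19), P1:S(19) | bus: none
[7] P0: store L1 := 31 | P0:M(31), P1:I | bus: BusRdX
[8] P1: load  L1 | P0:S(31), P1:S(31) | bus: BusRd,Flush
[9] P0: load  L1 | P0:S(31), P1:S(31) | bus: none
[10] P1: load  L1 | P0:S(31), P1:S(31) | bus: none
[11] P0: load  L1 | P0:S(31), P1:S(31) | bus: none
[12] P0: store L3 := 13 | P0:M(13), P1:I | bus: BusRdX
[13] P1: store L1 := 97 | P0:I, P1:M(97) | bus: BusRdX
[14] P1: store L1 := 68 | P0:I, P1:M(68) | bus: none

bus = BusRd,Flush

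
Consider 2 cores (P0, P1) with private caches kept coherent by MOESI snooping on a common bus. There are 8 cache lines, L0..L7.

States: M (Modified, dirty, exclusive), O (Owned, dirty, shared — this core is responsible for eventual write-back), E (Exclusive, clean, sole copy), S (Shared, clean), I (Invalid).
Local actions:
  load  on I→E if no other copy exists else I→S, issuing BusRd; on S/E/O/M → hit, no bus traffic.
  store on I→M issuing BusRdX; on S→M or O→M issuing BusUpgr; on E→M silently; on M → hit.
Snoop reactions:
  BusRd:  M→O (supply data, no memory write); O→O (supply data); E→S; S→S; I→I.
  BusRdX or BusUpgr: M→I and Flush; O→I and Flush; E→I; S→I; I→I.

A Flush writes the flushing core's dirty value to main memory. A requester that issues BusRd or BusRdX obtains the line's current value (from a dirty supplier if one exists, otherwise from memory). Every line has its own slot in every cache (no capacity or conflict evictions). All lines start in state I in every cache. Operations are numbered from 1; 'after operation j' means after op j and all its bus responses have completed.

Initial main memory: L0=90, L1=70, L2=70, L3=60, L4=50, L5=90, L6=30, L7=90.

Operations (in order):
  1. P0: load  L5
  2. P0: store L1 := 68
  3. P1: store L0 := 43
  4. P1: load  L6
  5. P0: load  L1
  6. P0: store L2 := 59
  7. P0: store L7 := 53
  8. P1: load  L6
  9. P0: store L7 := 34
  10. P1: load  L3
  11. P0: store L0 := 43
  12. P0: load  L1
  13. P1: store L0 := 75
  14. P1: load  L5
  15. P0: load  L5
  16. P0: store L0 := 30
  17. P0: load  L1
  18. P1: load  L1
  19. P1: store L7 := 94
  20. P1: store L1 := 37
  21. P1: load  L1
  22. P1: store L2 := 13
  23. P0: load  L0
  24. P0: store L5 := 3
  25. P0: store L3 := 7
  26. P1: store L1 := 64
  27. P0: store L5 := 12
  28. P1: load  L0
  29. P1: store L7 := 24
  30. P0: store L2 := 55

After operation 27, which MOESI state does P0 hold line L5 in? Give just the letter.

1. P0: load  L5  bus=[BusRd]  L5: P0=E P1=I  mem[L5]=90
2. P0: store L1 := 68  bus=[BusRdX]  L1: P0=M P1=I  mem[L1]=70
3. P1: store L0 := 43  bus=[BusRdX]  L0: P0=I P1=M  mem[L0]=90
4. P1: load  L6  bus=[BusRd]  L6: P0=I P1=E  mem[L6]=30
5. P0: load  L1  bus=[-]  L1: P0=M P1=I  mem[L1]=70
6. P0: store L2 := 59  bus=[BusRdX]  L2: P0=M P1=I  mem[L2]=70
7. P0: store L7 := 53  bus=[BusRdX]  L7: P0=M P1=I  mem[L7]=90
8. P1: load  L6  bus=[-]  L6: P0=I P1=E  mem[L6]=30
9. P0: store L7 := 34  bus=[-]  L7: P0=M P1=I  mem[L7]=90
10. P1: load  L3  bus=[BusRd]  L3: P0=I P1=E  mem[L3]=60
11. P0: store L0 := 43  bus=[BusRdX,Flush]  L0: P0=M P1=I  mem[L0]=43
12. P0: load  L1  bus=[-]  L1: P0=M P1=I  mem[L1]=70
13. P1: store L0 := 75  bus=[BusRdX,Flush]  L0: P0=I P1=M  mem[L0]=43
14. P1: load  L5  bus=[BusRd]  L5: P0=S P1=S  mem[L5]=90
15. P0: load  L5  bus=[-]  L5: P0=S P1=S  mem[L5]=90
16. P0: store L0 := 30  bus=[BusRdX,Flush]  L0: P0=M P1=I  mem[L0]=75
17. P0: load  L1  bus=[-]  L1: P0=M P1=I  mem[L1]=70
18. P1: load  L1  bus=[BusRd]  L1: P0=O P1=S  mem[L1]=70
19. P1: store L7 := 94  bus=[BusRdX,Flush]  L7: P0=I P1=M  mem[L7]=34
20. P1: store L1 := 37  bus=[BusUpgr,Flush]  L1: P0=I P1=M  mem[L1]=68
21. P1: load  L1  bus=[-]  L1: P0=I P1=M  mem[L1]=68
22. P1: store L2 := 13  bus=[BusRdX,Flush]  L2: P0=I P1=M  mem[L2]=59
23. P0: load  L0  bus=[-]  L0: P0=M P1=I  mem[L0]=75
24. P0: store L5 := 3  bus=[BusUpgr]  L5: P0=M P1=I  mem[L5]=90
25. P0: store L3 := 7  bus=[BusRdX]  L3: P0=M P1=I  mem[L3]=60
26. P1: store L1 := 64  bus=[-]  L1: P0=I P1=M  mem[L1]=68
27. P0: store L5 := 12  bus=[-]  L5: P0=M P1=I  mem[L5]=90
28. P1: load  L0  bus=[BusRd]  L0: P0=O P1=S  mem[L0]=75
29. P1: store L7 := 24  bus=[-]  L7: P0=I P1=M  mem[L7]=34
30. P0: store L2 := 55  bus=[BusRdX,Flush]  L2: P0=M P1=I  mem[L2]=13

state = M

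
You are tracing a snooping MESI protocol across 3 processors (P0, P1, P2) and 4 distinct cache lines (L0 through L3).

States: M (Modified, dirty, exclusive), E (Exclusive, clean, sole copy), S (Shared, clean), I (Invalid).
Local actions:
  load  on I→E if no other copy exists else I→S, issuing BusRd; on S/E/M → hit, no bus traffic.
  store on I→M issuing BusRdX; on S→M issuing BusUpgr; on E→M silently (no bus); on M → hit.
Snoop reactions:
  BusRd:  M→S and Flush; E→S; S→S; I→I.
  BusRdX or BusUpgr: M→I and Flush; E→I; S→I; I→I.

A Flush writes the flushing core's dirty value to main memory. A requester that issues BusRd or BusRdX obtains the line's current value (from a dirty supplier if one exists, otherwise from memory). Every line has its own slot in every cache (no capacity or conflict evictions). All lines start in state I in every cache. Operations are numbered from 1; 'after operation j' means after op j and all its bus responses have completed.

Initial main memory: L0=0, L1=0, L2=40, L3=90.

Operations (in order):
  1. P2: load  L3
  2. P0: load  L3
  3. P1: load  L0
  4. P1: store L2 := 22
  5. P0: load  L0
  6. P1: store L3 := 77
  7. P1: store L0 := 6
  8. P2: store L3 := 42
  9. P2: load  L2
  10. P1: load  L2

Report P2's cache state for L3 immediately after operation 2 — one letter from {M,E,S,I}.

state = S

step 1: P2: load  L3  ⟶  IIE  (L3)  txn=BusRd  M[L3]=90
step 2: P0: load  L3  ⟶  SIS  (L3)  txn=BusRd  M[L3]=90
step 3: P1: load  L0  ⟶  IEI  (L0)  txn=BusRd  M[L0]=0
step 4: P1: store L2 := 22  ⟶  IMI  (L2)  txn=BusRdX  M[L2]=40
step 5: P0: load  L0  ⟶  SSI  (L0)  txn=BusRd  M[L0]=0
step 6: P1: store L3 := 77  ⟶  IMI  (L3)  txn=BusRdX  M[L3]=90
step 7: P1: store L0 := 6  ⟶  IMI  (L0)  txn=BusUpgr  M[L0]=0
step 8: P2: store L3 := 42  ⟶  IIM  (L3)  txn=BusRdX+Flush  M[L3]=77
step 9: P2: load  L2  ⟶  ISS  (L2)  txn=BusRd+Flush  M[L2]=22
step 10: P1: load  L2  ⟶  ISS  (L2)  txn=∅  M[L2]=22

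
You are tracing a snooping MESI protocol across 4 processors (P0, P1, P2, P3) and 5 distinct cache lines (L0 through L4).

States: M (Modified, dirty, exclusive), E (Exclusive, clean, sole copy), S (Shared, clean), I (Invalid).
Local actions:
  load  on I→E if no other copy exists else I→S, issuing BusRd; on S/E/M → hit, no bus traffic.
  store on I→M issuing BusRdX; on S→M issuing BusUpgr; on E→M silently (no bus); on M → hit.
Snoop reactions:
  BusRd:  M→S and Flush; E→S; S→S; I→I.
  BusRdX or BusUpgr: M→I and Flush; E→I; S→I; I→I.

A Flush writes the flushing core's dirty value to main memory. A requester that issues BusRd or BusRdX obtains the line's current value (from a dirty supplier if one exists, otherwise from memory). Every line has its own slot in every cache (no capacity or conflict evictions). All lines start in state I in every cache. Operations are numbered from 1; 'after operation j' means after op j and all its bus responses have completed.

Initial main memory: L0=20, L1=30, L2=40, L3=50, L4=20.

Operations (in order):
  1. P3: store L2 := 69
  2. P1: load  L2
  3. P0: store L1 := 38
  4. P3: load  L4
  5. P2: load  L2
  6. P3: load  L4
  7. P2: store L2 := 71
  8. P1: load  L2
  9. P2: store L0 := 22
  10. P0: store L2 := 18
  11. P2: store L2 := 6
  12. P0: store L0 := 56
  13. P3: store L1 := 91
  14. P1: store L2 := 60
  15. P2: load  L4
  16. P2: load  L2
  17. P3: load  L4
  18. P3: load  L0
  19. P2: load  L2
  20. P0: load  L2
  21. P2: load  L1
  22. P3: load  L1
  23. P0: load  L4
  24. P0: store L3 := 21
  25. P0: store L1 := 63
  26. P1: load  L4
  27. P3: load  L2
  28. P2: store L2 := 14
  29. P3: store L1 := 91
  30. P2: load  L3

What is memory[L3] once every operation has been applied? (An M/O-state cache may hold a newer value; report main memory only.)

memory[L3] = 21

1. P3: store L2 := 69  bus=[BusRdX]  L2: P0=I P1=I P2=I P3=M  mem[L2]=40
2. P1: load  L2  bus=[BusRd,Flush]  L2: P0=I P1=S P2=I P3=S  mem[L2]=69
3. P0: store L1 := 38  bus=[BusRdX]  L1: P0=M P1=I P2=I P3=I  mem[L1]=30
4. P3: load  L4  bus=[BusRd]  L4: P0=I P1=I P2=I P3=E  mem[L4]=20
5. P2: load  L2  bus=[BusRd]  L2: P0=I P1=S P2=S P3=S  mem[L2]=69
6. P3: load  L4  bus=[-]  L4: P0=I P1=I P2=I P3=E  mem[L4]=20
7. P2: store L2 := 71  bus=[BusUpgr]  L2: P0=I P1=I P2=M P3=I  mem[L2]=69
8. P1: load  L2  bus=[BusRd,Flush]  L2: P0=I P1=S P2=S P3=I  mem[L2]=71
9. P2: store L0 := 22  bus=[BusRdX]  L0: P0=I P1=I P2=M P3=I  mem[L0]=20
10. P0: store L2 := 18  bus=[BusRdX]  L2: P0=M P1=I P2=I P3=I  mem[L2]=71
11. P2: store L2 := 6  bus=[BusRdX,Flush]  L2: P0=I P1=I P2=M P3=I  mem[L2]=18
12. P0: store L0 := 56  bus=[BusRdX,Flush]  L0: P0=M P1=I P2=I P3=I  mem[L0]=22
13. P3: store L1 := 91  bus=[BusRdX,Flush]  L1: P0=I P1=I P2=I P3=M  mem[L1]=38
14. P1: store L2 := 60  bus=[BusRdX,Flush]  L2: P0=I P1=M P2=I P3=I  mem[L2]=6
15. P2: load  L4  bus=[BusRd]  L4: P0=I P1=I P2=S P3=S  mem[L4]=20
16. P2: load  L2  bus=[BusRd,Flush]  L2: P0=I P1=S P2=S P3=I  mem[L2]=60
17. P3: load  L4  bus=[-]  L4: P0=I P1=I P2=S P3=S  mem[L4]=20
18. P3: load  L0  bus=[BusRd,Flush]  L0: P0=S P1=I P2=I P3=S  mem[L0]=56
19. P2: load  L2  bus=[-]  L2: P0=I P1=S P2=S P3=I  mem[L2]=60
20. P0: load  L2  bus=[BusRd]  L2: P0=S P1=S P2=S P3=I  mem[L2]=60
21. P2: load  L1  bus=[BusRd,Flush]  L1: P0=I P1=I P2=S P3=S  mem[L1]=91
22. P3: load  L1  bus=[-]  L1: P0=I P1=I P2=S P3=S  mem[L1]=91
23. P0: load  L4  bus=[BusRd]  L4: P0=S P1=I P2=S P3=S  mem[L4]=20
24. P0: store L3 := 21  bus=[BusRdX]  L3: P0=M P1=I P2=I P3=I  mem[L3]=50
25. P0: store L1 := 63  bus=[BusRdX]  L1: P0=M P1=I P2=I P3=I  mem[L1]=91
26. P1: load  L4  bus=[BusRd]  L4: P0=S P1=S P2=S P3=S  mem[L4]=20
27. P3: load  L2  bus=[BusRd]  L2: P0=S P1=S P2=S P3=S  mem[L2]=60
28. P2: store L2 := 14  bus=[BusUpgr]  L2: P0=I P1=I P2=M P3=I  mem[L2]=60
29. P3: store L1 := 91  bus=[BusRdX,Flush]  L1: P0=I P1=I P2=I P3=M  mem[L1]=63
30. P2: load  L3  bus=[BusRd,Flush]  L3: P0=S P1=I P2=S P3=I  mem[L3]=21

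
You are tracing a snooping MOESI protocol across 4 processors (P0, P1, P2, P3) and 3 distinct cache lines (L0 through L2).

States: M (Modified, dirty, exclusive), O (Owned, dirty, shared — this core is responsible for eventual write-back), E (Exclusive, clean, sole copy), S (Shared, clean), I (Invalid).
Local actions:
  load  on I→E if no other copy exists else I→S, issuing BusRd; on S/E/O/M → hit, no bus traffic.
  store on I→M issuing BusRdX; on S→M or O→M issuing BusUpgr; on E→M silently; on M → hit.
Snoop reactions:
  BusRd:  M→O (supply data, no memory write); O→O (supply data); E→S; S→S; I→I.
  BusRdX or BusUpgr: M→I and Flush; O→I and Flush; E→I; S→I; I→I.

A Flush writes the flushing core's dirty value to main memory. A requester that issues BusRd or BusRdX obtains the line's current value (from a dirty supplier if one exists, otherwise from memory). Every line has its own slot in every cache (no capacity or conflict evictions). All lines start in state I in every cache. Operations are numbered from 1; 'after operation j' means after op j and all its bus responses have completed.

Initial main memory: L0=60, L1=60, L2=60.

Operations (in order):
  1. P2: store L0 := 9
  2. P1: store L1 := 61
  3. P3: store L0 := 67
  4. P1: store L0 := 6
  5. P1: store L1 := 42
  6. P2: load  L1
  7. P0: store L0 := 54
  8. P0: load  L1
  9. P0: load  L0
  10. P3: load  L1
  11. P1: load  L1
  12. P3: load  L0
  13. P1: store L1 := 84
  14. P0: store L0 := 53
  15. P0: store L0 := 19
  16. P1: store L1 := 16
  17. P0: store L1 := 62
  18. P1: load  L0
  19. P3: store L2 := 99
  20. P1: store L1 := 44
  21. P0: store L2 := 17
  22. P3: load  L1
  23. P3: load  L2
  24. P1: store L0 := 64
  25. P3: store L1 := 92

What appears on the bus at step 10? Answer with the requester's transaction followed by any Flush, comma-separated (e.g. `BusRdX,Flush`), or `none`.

bus = BusRd

[1] P2: store L0 := 9 | P0:I, P1:I, P2:M(9), P3:I | bus: BusRdX
[2] P1: store L1 := 61 | P0:I, P1:M(61), P2:I, P3:I | bus: BusRdX
[3] P3: store L0 := 67 | P0:I, P1:I, P2:I, P3:M(67) | bus: BusRdX,Flush
[4] P1: store L0 := 6 | P0:I, P1:M(6), P2:I, P3:I | bus: BusRdX,Flush
[5] P1: store L1 := 42 | P0:I, P1:M(42), P2:I, P3:I | bus: none
[6] P2: load  L1 | P0:I, P1:O(42), P2:S(42), P3:I | bus: BusRd
[7] P0: store L0 := 54 | P0:M(54), P1:I, P2:I, P3:I | bus: BusRdX,Flush
[8] P0: load  L1 | P0:S(42), P1:O(42), P2:S(42), P3:I | bus: BusRd
[9] P0: load  L0 | P0:M(54), P1:I, P2:I, P3:I | bus: none
[10] P3: load  L1 | P0:S(42), P1:O(42), P2:S(42), P3:S(42) | bus: BusRd
[11] P1: load  L1 | P0:S(42), P1:O(42), P2:S(42), P3:S(42) | bus: none
[12] P3: load  L0 | P0:O(54), P1:I, P2:I, P3:S(54) | bus: BusRd
[13] P1: store L1 := 84 | P0:I, P1:M(84), P2:I, P3:I | bus: BusUpgr
[14] P0: store L0 := 53 | P0:M(53), P1:I, P2:I, P3:I | bus: BusUpgr
[15] P0: store L0 := 19 | P0:M(19), P1:I, P2:I, P3:I | bus: none
[16] P1: store L1 := 16 | P0:I, P1:M(16), P2:I, P3:I | bus: none
[17] P0: store L1 := 62 | P0:M(62), P1:I, P2:I, P3:I | bus: BusRdX,Flush
[18] P1: load  L0 | P0:O(19), P1:S(19), P2:I, P3:I | bus: BusRd
[19] P3: store L2 := 99 | P0:I, P1:I, P2:I, P3:M(99) | bus: BusRdX
[20] P1: store L1 := 44 | P0:I, P1:M(44), P2:I, P3:I | bus: BusRdX,Flush
[21] P0: store L2 := 17 | P0:M(17), P1:I, P2:I, P3:I | bus: BusRdX,Flush
[22] P3: load  L1 | P0:I, P1:O(44), P2:I, P3:S(44) | bus: BusRd
[23] P3: load  L2 | P0:O(17), P1:I, P2:I, P3:S(17) | bus: BusRd
[24] P1: store L0 := 64 | P0:I, P1:M(64), P2:I, P3:I | bus: BusUpgr,Flush
[25] P3: store L1 := 92 | P0:I, P1:I, P2:I, P3:M(92) | bus: BusUpgr,Flush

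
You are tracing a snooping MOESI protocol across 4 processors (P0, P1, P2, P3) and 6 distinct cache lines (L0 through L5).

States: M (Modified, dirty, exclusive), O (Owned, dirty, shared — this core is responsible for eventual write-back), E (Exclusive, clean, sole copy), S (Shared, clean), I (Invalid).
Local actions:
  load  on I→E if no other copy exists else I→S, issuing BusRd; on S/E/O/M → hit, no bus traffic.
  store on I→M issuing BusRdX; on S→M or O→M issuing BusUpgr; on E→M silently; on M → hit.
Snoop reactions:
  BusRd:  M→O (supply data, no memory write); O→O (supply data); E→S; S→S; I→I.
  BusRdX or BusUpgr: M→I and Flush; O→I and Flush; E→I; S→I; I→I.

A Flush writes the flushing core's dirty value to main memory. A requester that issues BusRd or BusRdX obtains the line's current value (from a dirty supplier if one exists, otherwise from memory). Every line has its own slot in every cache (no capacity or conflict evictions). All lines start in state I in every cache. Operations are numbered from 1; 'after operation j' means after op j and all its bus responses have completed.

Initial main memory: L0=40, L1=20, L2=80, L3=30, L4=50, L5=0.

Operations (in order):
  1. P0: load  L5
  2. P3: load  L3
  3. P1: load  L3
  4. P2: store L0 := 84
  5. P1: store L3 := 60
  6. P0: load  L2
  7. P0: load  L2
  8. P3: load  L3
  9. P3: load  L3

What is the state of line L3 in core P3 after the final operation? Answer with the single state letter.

  op1 P0: load  L5 → E/I/I/I on L5; bus BusRd; mem=0
  op2 P3: load  L3 → I/I/I/E on L3; bus BusRd; mem=30
  op3 P1: load  L3 → I/S/I/S on L3; bus BusRd; mem=30
  op4 P2: store L0 := 84 → I/I/M/I on L0; bus BusRdX; mem=40
  op5 P1: store L3 := 60 → I/M/I/I on L3; bus BusUpgr; mem=30
  op6 P0: load  L2 → E/I/I/I on L2; bus BusRd; mem=80
  op7 P0: load  L2 → E/I/I/I on L2; bus (none); mem=80
  op8 P3: load  L3 → I/O/I/S on L3; bus BusRd; mem=30
  op9 P3: load  L3 → I/O/I/S on L3; bus (none); mem=30

state = S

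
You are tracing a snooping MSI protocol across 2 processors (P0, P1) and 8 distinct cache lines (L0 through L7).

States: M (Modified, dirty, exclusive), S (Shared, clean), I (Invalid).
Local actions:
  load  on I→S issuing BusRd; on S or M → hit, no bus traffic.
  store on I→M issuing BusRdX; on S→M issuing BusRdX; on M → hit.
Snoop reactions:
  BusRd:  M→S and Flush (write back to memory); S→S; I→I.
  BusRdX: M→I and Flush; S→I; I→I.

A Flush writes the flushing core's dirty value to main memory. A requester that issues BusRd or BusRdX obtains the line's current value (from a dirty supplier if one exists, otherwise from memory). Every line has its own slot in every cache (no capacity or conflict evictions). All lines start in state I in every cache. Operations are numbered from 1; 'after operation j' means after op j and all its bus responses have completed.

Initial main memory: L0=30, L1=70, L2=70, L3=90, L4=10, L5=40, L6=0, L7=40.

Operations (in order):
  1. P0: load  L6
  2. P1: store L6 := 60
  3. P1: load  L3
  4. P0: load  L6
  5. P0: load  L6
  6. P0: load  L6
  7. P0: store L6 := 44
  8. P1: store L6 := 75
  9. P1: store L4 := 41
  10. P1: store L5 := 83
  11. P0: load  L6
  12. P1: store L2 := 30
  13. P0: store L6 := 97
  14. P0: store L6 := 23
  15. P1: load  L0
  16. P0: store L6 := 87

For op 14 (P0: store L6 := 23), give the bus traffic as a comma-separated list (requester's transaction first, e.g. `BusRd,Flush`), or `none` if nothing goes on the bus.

bus = none

step 1: P0: load  L6  ⟶  SI  (L6)  txn=BusRd  M[L6]=0
step 2: P1: store L6 := 60  ⟶  IM  (L6)  txn=BusRdX  M[L6]=0
step 3: P1: load  L3  ⟶  IS  (L3)  txn=BusRd  M[L3]=90
step 4: P0: load  L6  ⟶  SS  (L6)  txn=BusRd+Flush  M[L6]=60
step 5: P0: load  L6  ⟶  SS  (L6)  txn=∅  M[L6]=60
step 6: P0: load  L6  ⟶  SS  (L6)  txn=∅  M[L6]=60
step 7: P0: store L6 := 44  ⟶  MI  (L6)  txn=BusRdX  M[L6]=60
step 8: P1: store L6 := 75  ⟶  IM  (L6)  txn=BusRdX+Flush  M[L6]=44
step 9: P1: store L4 := 41  ⟶  IM  (L4)  txn=BusRdX  M[L4]=10
step 10: P1: store L5 := 83  ⟶  IM  (L5)  txn=BusRdX  M[L5]=40
step 11: P0: load  L6  ⟶  SS  (L6)  txn=BusRd+Flush  M[L6]=75
step 12: P1: store L2 := 30  ⟶  IM  (L2)  txn=BusRdX  M[L2]=70
step 13: P0: store L6 := 97  ⟶  MI  (L6)  txn=BusRdX  M[L6]=75
step 14: P0: store L6 := 23  ⟶  MI  (L6)  txn=∅  M[L6]=75
step 15: P1: load  L0  ⟶  IS  (L0)  txn=BusRd  M[L0]=30
step 16: P0: store L6 := 87  ⟶  MI  (L6)  txn=∅  M[L6]=75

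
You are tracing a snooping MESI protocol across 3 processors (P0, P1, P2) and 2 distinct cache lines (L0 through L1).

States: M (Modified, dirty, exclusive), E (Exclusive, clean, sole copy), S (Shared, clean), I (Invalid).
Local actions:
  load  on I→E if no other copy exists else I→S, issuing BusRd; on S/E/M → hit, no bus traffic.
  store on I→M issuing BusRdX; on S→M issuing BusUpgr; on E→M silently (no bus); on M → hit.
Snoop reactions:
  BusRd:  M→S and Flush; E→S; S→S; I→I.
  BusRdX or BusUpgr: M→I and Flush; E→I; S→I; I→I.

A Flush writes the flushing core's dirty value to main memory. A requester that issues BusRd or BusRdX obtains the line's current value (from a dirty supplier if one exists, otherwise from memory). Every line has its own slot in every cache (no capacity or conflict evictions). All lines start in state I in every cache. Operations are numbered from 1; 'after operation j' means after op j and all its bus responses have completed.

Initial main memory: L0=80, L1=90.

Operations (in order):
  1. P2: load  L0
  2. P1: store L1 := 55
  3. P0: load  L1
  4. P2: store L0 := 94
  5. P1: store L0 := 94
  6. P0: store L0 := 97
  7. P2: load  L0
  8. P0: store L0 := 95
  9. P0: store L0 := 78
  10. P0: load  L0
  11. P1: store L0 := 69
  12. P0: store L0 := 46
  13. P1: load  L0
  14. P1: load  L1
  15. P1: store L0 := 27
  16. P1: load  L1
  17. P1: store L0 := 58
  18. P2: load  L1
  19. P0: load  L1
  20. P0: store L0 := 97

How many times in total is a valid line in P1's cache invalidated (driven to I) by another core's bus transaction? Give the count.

invalidations = 3

[1] P2: load  L0 | P0:I, P1:I, P2:E(80) | bus: BusRd
[2] P1: store L1 := 55 | P0:I, P1:M(55), P2:I | bus: BusRdX
[3] P0: load  L1 | P0:S(55), P1:S(55), P2:I | bus: BusRd,Flush
[4] P2: store L0 := 94 | P0:I, P1:I, P2:M(94) | bus: none
[5] P1: store L0 := 94 | P0:I, P1:M(94), P2:I | bus: BusRdX,Flush
[6] P0: store L0 := 97 | P0:M(97), P1:I, P2:I | bus: BusRdX,Flush
[7] P2: load  L0 | P0:S(97), P1:I, P2:S(97) | bus: BusRd,Flush
[8] P0: store L0 := 95 | P0:M(95), P1:I, P2:I | bus: BusUpgr
[9] P0: store L0 := 78 | P0:M(78), P1:I, P2:I | bus: none
[10] P0: load  L0 | P0:M(78), P1:I, P2:I | bus: none
[11] P1: store L0 := 69 | P0:I, P1:M(69), P2:I | bus: BusRdX,Flush
[12] P0: store L0 := 46 | P0:M(46), P1:I, P2:I | bus: BusRdX,Flush
[13] P1: load  L0 | P0:S(46), P1:S(46), P2:I | bus: BusRd,Flush
[14] P1: load  L1 | P0:S(55), P1:S(55), P2:I | bus: none
[15] P1: store L0 := 27 | P0:I, P1:M(27), P2:I | bus: BusUpgr
[16] P1: load  L1 | P0:S(55), P1:S(55), P2:I | bus: none
[17] P1: store L0 := 58 | P0:I, P1:M(58), P2:I | bus: none
[18] P2: load  L1 | P0:S(55), P1:S(55), P2:S(55) | bus: BusRd
[19] P0: load  L1 | P0:S(55), P1:S(55), P2:S(55) | bus: none
[20] P0: store L0 := 97 | P0:M(97), P1:I, P2:I | bus: BusRdX,Flush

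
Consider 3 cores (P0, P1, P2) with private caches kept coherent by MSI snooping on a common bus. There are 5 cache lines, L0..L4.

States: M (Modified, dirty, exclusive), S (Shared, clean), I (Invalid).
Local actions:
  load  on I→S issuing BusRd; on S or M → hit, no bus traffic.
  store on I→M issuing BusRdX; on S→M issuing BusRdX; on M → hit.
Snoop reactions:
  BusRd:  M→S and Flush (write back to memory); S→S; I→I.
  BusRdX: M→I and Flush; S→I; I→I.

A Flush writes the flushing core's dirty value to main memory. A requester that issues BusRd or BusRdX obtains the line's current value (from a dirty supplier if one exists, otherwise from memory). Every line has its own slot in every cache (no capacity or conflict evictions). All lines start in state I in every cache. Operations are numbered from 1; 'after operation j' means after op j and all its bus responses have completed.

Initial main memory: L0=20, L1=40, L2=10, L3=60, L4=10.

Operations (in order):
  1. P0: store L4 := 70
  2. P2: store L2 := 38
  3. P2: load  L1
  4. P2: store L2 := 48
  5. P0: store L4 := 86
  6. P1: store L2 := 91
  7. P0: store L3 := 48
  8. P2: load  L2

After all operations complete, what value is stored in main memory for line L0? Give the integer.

memory[L0] = 20

  op1 P0: store L4 := 70 → M/I/I on L4; bus BusRdX; mem=10
  op2 P2: store L2 := 38 → I/I/M on L2; bus BusRdX; mem=10
  op3 P2: load  L1 → I/I/S on L1; bus BusRd; mem=40
  op4 P2: store L2 := 48 → I/I/M on L2; bus (none); mem=10
  op5 P0: store L4 := 86 → M/I/I on L4; bus (none); mem=10
  op6 P1: store L2 := 91 → I/M/I on L2; bus BusRdX Flush; mem=48
  op7 P0: store L3 := 48 → M/I/I on L3; bus BusRdX; mem=60
  op8 P2: load  L2 → I/S/S on L2; bus BusRd Flush; mem=91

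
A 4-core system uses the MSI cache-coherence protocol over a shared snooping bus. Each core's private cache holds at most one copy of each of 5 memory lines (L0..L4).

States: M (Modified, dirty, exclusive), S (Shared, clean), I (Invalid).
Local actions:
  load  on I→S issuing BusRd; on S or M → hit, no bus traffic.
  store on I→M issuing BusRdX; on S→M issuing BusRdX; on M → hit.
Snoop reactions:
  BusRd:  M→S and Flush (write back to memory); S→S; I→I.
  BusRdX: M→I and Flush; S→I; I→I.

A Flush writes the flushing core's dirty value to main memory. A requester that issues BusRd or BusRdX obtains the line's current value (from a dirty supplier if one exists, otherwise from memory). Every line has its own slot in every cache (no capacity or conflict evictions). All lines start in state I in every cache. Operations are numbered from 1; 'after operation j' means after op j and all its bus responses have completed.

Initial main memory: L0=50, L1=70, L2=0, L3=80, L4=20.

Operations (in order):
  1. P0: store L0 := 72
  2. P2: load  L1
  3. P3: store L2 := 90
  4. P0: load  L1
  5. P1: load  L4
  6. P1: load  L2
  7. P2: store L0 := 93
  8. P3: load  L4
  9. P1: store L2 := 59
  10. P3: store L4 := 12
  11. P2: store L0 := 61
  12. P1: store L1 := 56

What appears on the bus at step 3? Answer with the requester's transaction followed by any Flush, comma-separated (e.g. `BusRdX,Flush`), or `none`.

[1] P0: store L0 := 72 | P0:M(72), P1:I, P2:I, P3:I | bus: BusRdX
[2] P2: load  L1 | P0:I, P1:I, P2:S(70), P3:I | bus: BusRd
[3] P3: store L2 := 90 | P0:I, P1:I, P2:I, P3:M(90) | bus: BusRdX
[4] P0: load  L1 | P0:S(70), P1:I, P2:S(70), P3:I | bus: BusRd
[5] P1: load  L4 | P0:I, P1:S(20), P2:I, P3:I | bus: BusRd
[6] P1: load  L2 | P0:I, P1:S(90), P2:I, P3:S(90) | bus: BusRd,Flush
[7] P2: store L0 := 93 | P0:I, P1:I, P2:M(93), P3:I | bus: BusRdX,Flush
[8] P3: load  L4 | P0:I, P1:S(20), P2:I, P3:S(20) | bus: BusRd
[9] P1: store L2 := 59 | P0:I, P1:M(59), P2:I, P3:I | bus: BusRdX
[10] P3: store L4 := 12 | P0:I, P1:I, P2:I, P3:M(12) | bus: BusRdX
[11] P2: store L0 := 61 | P0:I, P1:I, P2:M(61), P3:I | bus: none
[12] P1: store L1 := 56 | P0:I, P1:M(56), P2:I, P3:I | bus: BusRdX

bus = BusRdX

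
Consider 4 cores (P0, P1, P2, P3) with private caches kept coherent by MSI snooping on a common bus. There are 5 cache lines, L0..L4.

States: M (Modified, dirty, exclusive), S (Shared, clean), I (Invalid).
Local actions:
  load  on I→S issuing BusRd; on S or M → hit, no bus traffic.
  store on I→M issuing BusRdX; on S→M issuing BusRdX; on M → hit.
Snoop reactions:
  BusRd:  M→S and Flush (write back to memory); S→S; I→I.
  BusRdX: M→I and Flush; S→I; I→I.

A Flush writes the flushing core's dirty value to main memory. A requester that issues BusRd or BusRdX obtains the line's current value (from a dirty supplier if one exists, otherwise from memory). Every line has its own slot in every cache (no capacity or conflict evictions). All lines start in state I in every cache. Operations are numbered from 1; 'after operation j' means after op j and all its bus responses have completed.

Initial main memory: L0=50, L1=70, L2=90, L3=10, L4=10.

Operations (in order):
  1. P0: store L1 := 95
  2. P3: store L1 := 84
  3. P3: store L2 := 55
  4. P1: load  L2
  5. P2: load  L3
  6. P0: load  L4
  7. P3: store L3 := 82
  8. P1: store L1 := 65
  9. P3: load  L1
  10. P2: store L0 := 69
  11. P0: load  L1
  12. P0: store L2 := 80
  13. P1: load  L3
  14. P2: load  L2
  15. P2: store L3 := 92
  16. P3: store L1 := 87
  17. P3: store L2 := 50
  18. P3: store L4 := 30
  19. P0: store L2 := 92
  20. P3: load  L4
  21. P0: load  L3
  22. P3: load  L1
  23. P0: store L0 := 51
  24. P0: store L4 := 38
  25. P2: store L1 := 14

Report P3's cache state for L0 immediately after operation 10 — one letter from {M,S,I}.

  op1 P0: store L1 := 95 → M/I/I/I on L1; bus BusRdX; mem=70
  op2 P3: store L1 := 84 → I/I/I/M on L1; bus BusRdX Flush; mem=95
  op3 P3: store L2 := 55 → I/I/I/M on L2; bus BusRdX; mem=90
  op4 P1: load  L2 → I/S/I/S on L2; bus BusRd Flush; mem=55
  op5 P2: load  L3 → I/I/S/I on L3; bus BusRd; mem=10
  op6 P0: load  L4 → S/I/I/I on L4; bus BusRd; mem=10
  op7 P3: store L3 := 82 → I/I/I/M on L3; bus BusRdX; mem=10
  op8 P1: store L1 := 65 → I/M/I/I on L1; bus BusRdX Flush; mem=84
  op9 P3: load  L1 → I/S/I/S on L1; bus BusRd Flush; mem=65
  op10 P2: store L0 := 69 → I/I/M/I on L0; bus BusRdX; mem=50
  op11 P0: load  L1 → S/S/I/S on L1; bus BusRd; mem=65
  op12 P0: store L2 := 80 → M/I/I/I on L2; bus BusRdX; mem=55
  op13 P1: load  L3 → I/S/I/S on L3; bus BusRd Flush; mem=82
  op14 P2: load  L2 → S/I/S/I on L2; bus BusRd Flush; mem=80
  op15 P2: store L3 := 92 → I/I/M/I on L3; bus BusRdX; mem=82
  op16 P3: store L1 := 87 → I/I/I/M on L1; bus BusRdX; mem=65
  op17 P3: store L2 := 50 → I/I/I/M on L2; bus BusRdX; mem=80
  op18 P3: store L4 := 30 → I/I/I/M on L4; bus BusRdX; mem=10
  op19 P0: store L2 := 92 → M/I/I/I on L2; bus BusRdX Flush; mem=50
  op20 P3: load  L4 → I/I/I/M on L4; bus (none); mem=10
  op21 P0: load  L3 → S/I/S/I on L3; bus BusRd Flush; mem=92
  op22 P3: load  L1 → I/I/I/M on L1; bus (none); mem=65
  op23 P0: store L0 := 51 → M/I/I/I on L0; bus BusRdX Flush; mem=69
  op24 P0: store L4 := 38 → M/I/I/I on L4; bus BusRdX Flush; mem=30
  op25 P2: store L1 := 14 → I/I/M/I on L1; bus BusRdX Flush; mem=87

state = I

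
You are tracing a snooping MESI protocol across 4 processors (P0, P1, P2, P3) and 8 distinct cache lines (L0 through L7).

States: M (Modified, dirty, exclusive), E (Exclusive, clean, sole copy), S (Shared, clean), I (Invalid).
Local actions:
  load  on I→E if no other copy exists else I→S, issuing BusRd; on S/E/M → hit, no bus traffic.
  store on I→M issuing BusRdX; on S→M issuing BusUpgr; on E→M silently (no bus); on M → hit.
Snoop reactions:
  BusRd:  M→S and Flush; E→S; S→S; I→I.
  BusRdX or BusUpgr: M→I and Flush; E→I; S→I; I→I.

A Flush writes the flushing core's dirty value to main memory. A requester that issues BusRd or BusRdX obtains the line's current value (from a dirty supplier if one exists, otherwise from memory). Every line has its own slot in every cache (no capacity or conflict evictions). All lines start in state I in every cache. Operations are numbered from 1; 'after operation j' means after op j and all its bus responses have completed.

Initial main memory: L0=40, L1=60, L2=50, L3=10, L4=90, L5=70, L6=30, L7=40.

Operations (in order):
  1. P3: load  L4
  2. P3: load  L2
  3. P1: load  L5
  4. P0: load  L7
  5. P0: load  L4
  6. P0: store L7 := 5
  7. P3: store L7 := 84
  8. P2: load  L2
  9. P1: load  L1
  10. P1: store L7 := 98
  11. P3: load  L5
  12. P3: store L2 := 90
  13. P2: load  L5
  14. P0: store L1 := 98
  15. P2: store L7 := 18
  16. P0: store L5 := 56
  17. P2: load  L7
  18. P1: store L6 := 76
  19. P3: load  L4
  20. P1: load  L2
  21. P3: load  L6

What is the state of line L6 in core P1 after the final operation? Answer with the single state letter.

step 1: P3: load  L4  ⟶  IIIE  (L4)  txn=BusRd  M[L4]=90
step 2: P3: load  L2  ⟶  IIIE  (L2)  txn=BusRd  M[L2]=50
step 3: P1: load  L5  ⟶  IEII  (L5)  txn=BusRd  M[L5]=70
step 4: P0: load  L7  ⟶  EIII  (L7)  txn=BusRd  M[L7]=40
step 5: P0: load  L4  ⟶  SIIS  (L4)  txn=BusRd  M[L4]=90
step 6: P0: store L7 := 5  ⟶  MIII  (L7)  txn=∅  M[L7]=40
step 7: P3: store L7 := 84  ⟶  IIIM  (L7)  txn=BusRdX+Flush  M[L7]=5
step 8: P2: load  L2  ⟶  IISS  (L2)  txn=BusRd  M[L2]=50
step 9: P1: load  L1  ⟶  IEII  (L1)  txn=BusRd  M[L1]=60
step 10: P1: store L7 := 98  ⟶  IMII  (L7)  txn=BusRdX+Flush  M[L7]=84
step 11: P3: load  L5  ⟶  ISIS  (L5)  txn=BusRd  M[L5]=70
step 12: P3: store L2 := 90  ⟶  IIIM  (L2)  txn=BusUpgr  M[L2]=50
step 13: P2: load  L5  ⟶  ISSS  (L5)  txn=BusRd  M[L5]=70
step 14: P0: store L1 := 98  ⟶  MIII  (L1)  txn=BusRdX  M[L1]=60
step 15: P2: store L7 := 18  ⟶  IIMI  (L7)  txn=BusRdX+Flush  M[L7]=98
step 16: P0: store L5 := 56  ⟶  MIII  (L5)  txn=BusRdX  M[L5]=70
step 17: P2: load  L7  ⟶  IIMI  (L7)  txn=∅  M[L7]=98
step 18: P1: store L6 := 76  ⟶  IMII  (L6)  txn=BusRdX  M[L6]=30
step 19: P3: load  L4  ⟶  SIIS  (L4)  txn=∅  M[L4]=90
step 20: P1: load  L2  ⟶  ISIS  (L2)  txn=BusRd+Flush  M[L2]=90
step 21: P3: load  L6  ⟶  ISIS  (L6)  txn=BusRd+Flush  M[L6]=76

state = S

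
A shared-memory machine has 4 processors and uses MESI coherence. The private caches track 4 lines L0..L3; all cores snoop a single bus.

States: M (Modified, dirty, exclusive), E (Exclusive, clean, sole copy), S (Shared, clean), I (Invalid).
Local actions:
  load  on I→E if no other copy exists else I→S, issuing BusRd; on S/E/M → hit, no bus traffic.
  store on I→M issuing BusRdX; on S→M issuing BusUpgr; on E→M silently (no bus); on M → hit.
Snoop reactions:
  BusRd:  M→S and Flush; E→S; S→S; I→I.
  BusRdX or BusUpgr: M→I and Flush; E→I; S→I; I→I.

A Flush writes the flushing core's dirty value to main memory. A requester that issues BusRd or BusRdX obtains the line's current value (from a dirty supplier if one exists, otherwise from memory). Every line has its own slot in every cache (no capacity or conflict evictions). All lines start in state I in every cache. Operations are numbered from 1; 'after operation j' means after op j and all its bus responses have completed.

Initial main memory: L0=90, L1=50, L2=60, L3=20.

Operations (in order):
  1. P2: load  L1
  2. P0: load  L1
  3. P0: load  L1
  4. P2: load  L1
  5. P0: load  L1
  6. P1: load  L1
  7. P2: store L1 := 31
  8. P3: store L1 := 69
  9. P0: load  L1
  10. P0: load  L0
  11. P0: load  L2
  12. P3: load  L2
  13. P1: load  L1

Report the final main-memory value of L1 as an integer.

step 1: P2: load  L1  ⟶  IIEI  (L1)  txn=BusRd  M[L1]=50
step 2: P0: load  L1  ⟶  SISI  (L1)  txn=BusRd  M[L1]=50
step 3: P0: load  L1  ⟶  SISI  (L1)  txn=∅  M[L1]=50
step 4: P2: load  L1  ⟶  SISI  (L1)  txn=∅  M[L1]=50
step 5: P0: load  L1  ⟶  SISI  (L1)  txn=∅  M[L1]=50
step 6: P1: load  L1  ⟶  SSSI  (L1)  txn=BusRd  M[L1]=50
step 7: P2: store L1 := 31  ⟶  IIMI  (L1)  txn=BusUpgr  M[L1]=50
step 8: P3: store L1 := 69  ⟶  IIIM  (L1)  txn=BusRdX+Flush  M[L1]=31
step 9: P0: load  L1  ⟶  SIIS  (L1)  txn=BusRd+Flush  M[L1]=69
step 10: P0: load  L0  ⟶  EIII  (L0)  txn=BusRd  M[L0]=90
step 11: P0: load  L2  ⟶  EIII  (L2)  txn=BusRd  M[L2]=60
step 12: P3: load  L2  ⟶  SIIS  (L2)  txn=BusRd  M[L2]=60
step 13: P1: load  L1  ⟶  SSIS  (L1)  txn=BusRd  M[L1]=69

memory[L1] = 69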